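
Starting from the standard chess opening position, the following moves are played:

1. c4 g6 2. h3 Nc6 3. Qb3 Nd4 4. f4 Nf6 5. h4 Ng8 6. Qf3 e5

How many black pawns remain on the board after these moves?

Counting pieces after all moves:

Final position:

  a b c d e f g h
  ─────────────────
8│♜ · ♝ ♛ ♚ ♝ ♞ ♜│8
7│♟ ♟ ♟ ♟ · ♟ · ♟│7
6│· · · · · · ♟ ·│6
5│· · · · ♟ · · ·│5
4│· · ♙ ♞ · ♙ · ♙│4
3│· · · · · ♕ · ·│3
2│♙ ♙ · ♙ ♙ · ♙ ·│2
1│♖ ♘ ♗ · ♔ ♗ ♘ ♖│1
  ─────────────────
  a b c d e f g h


8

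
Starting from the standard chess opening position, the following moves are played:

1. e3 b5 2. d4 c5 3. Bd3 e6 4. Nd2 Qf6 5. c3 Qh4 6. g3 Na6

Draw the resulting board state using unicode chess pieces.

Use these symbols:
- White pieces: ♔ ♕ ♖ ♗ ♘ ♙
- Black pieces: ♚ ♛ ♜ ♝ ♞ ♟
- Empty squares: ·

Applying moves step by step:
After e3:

♜ ♞ ♝ ♛ ♚ ♝ ♞ ♜
♟ ♟ ♟ ♟ ♟ ♟ ♟ ♟
· · · · · · · ·
· · · · · · · ·
· · · · · · · ·
· · · · ♙ · · ·
♙ ♙ ♙ ♙ · ♙ ♙ ♙
♖ ♘ ♗ ♕ ♔ ♗ ♘ ♖


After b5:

♜ ♞ ♝ ♛ ♚ ♝ ♞ ♜
♟ · ♟ ♟ ♟ ♟ ♟ ♟
· · · · · · · ·
· ♟ · · · · · ·
· · · · · · · ·
· · · · ♙ · · ·
♙ ♙ ♙ ♙ · ♙ ♙ ♙
♖ ♘ ♗ ♕ ♔ ♗ ♘ ♖


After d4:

♜ ♞ ♝ ♛ ♚ ♝ ♞ ♜
♟ · ♟ ♟ ♟ ♟ ♟ ♟
· · · · · · · ·
· ♟ · · · · · ·
· · · ♙ · · · ·
· · · · ♙ · · ·
♙ ♙ ♙ · · ♙ ♙ ♙
♖ ♘ ♗ ♕ ♔ ♗ ♘ ♖


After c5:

♜ ♞ ♝ ♛ ♚ ♝ ♞ ♜
♟ · · ♟ ♟ ♟ ♟ ♟
· · · · · · · ·
· ♟ ♟ · · · · ·
· · · ♙ · · · ·
· · · · ♙ · · ·
♙ ♙ ♙ · · ♙ ♙ ♙
♖ ♘ ♗ ♕ ♔ ♗ ♘ ♖


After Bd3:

♜ ♞ ♝ ♛ ♚ ♝ ♞ ♜
♟ · · ♟ ♟ ♟ ♟ ♟
· · · · · · · ·
· ♟ ♟ · · · · ·
· · · ♙ · · · ·
· · · ♗ ♙ · · ·
♙ ♙ ♙ · · ♙ ♙ ♙
♖ ♘ ♗ ♕ ♔ · ♘ ♖


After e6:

♜ ♞ ♝ ♛ ♚ ♝ ♞ ♜
♟ · · ♟ · ♟ ♟ ♟
· · · · ♟ · · ·
· ♟ ♟ · · · · ·
· · · ♙ · · · ·
· · · ♗ ♙ · · ·
♙ ♙ ♙ · · ♙ ♙ ♙
♖ ♘ ♗ ♕ ♔ · ♘ ♖


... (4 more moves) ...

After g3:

♜ ♞ ♝ · ♚ ♝ ♞ ♜
♟ · · ♟ · ♟ ♟ ♟
· · · · ♟ · · ·
· ♟ ♟ · · · · ·
· · · ♙ · · · ♛
· · ♙ ♗ ♙ · ♙ ·
♙ ♙ · ♘ · ♙ · ♙
♖ · ♗ ♕ ♔ · ♘ ♖


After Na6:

♜ · ♝ · ♚ ♝ ♞ ♜
♟ · · ♟ · ♟ ♟ ♟
♞ · · · ♟ · · ·
· ♟ ♟ · · · · ·
· · · ♙ · · · ♛
· · ♙ ♗ ♙ · ♙ ·
♙ ♙ · ♘ · ♙ · ♙
♖ · ♗ ♕ ♔ · ♘ ♖



  a b c d e f g h
  ─────────────────
8│♜ · ♝ · ♚ ♝ ♞ ♜│8
7│♟ · · ♟ · ♟ ♟ ♟│7
6│♞ · · · ♟ · · ·│6
5│· ♟ ♟ · · · · ·│5
4│· · · ♙ · · · ♛│4
3│· · ♙ ♗ ♙ · ♙ ·│3
2│♙ ♙ · ♘ · ♙ · ♙│2
1│♖ · ♗ ♕ ♔ · ♘ ♖│1
  ─────────────────
  a b c d e f g h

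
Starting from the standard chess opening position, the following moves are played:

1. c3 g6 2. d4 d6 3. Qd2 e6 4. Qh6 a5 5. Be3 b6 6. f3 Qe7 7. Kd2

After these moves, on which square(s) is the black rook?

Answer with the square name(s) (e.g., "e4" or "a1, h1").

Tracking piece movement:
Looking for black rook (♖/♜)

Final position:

  a b c d e f g h
  ─────────────────
8│♜ ♞ ♝ · ♚ ♝ ♞ ♜│8
7│· · ♟ · ♛ ♟ · ♟│7
6│· ♟ · ♟ ♟ · ♟ ♕│6
5│♟ · · · · · · ·│5
4│· · · ♙ · · · ·│4
3│· · ♙ · ♗ ♙ · ·│3
2│♙ ♙ · ♔ ♙ · ♙ ♙│2
1│♖ ♘ · · · ♗ ♘ ♖│1
  ─────────────────
  a b c d e f g h


a8, h8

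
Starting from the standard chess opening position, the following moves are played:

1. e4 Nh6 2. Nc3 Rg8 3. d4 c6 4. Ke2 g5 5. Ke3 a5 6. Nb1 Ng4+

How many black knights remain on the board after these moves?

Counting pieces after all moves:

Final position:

  a b c d e f g h
  ─────────────────
8│♜ ♞ ♝ ♛ ♚ ♝ ♜ ·│8
7│· ♟ · ♟ ♟ ♟ · ♟│7
6│· · ♟ · · · · ·│6
5│♟ · · · · · ♟ ·│5
4│· · · ♙ ♙ · ♞ ·│4
3│· · · · ♔ · · ·│3
2│♙ ♙ ♙ · · ♙ ♙ ♙│2
1│♖ ♘ ♗ ♕ · ♗ ♘ ♖│1
  ─────────────────
  a b c d e f g h


2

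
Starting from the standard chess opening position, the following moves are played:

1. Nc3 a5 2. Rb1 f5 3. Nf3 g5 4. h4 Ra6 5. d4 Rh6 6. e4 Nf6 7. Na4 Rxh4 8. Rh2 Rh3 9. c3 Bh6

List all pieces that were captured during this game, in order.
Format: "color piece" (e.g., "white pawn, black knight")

Tracking captures:
  Rxh4: captured white pawn

white pawn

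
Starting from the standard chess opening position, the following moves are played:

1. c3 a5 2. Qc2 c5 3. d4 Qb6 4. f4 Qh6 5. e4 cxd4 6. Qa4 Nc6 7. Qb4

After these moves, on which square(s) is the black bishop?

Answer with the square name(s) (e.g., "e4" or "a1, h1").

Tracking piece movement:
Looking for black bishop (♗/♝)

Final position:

  a b c d e f g h
  ─────────────────
8│♜ · ♝ · ♚ ♝ ♞ ♜│8
7│· ♟ · ♟ ♟ ♟ ♟ ♟│7
6│· · ♞ · · · · ♛│6
5│♟ · · · · · · ·│5
4│· ♕ · ♟ ♙ ♙ · ·│4
3│· · ♙ · · · · ·│3
2│♙ ♙ · · · · ♙ ♙│2
1│♖ ♘ ♗ · ♔ ♗ ♘ ♖│1
  ─────────────────
  a b c d e f g h


c8, f8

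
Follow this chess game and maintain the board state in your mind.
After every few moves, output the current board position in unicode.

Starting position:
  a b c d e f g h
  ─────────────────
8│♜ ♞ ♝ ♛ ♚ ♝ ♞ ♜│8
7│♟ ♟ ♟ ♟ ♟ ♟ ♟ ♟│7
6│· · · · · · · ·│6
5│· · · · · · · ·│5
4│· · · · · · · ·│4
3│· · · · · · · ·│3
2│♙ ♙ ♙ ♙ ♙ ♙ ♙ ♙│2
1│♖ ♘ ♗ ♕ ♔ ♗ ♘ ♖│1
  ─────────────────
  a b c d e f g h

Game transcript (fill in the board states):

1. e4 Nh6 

  a b c d e f g h
  ─────────────────
8│♜ ♞ ♝ ♛ ♚ ♝ · ♜│8
7│♟ ♟ ♟ ♟ ♟ ♟ ♟ ♟│7
6│· · · · · · · ♞│6
5│· · · · · · · ·│5
4│· · · · ♙ · · ·│4
3│· · · · · · · ·│3
2│♙ ♙ ♙ ♙ · ♙ ♙ ♙│2
1│♖ ♘ ♗ ♕ ♔ ♗ ♘ ♖│1
  ─────────────────
  a b c d e f g h

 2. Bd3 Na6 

  a b c d e f g h
  ─────────────────
8│♜ · ♝ ♛ ♚ ♝ · ♜│8
7│♟ ♟ ♟ ♟ ♟ ♟ ♟ ♟│7
6│♞ · · · · · · ♞│6
5│· · · · · · · ·│5
4│· · · · ♙ · · ·│4
3│· · · ♗ · · · ·│3
2│♙ ♙ ♙ ♙ · ♙ ♙ ♙│2
1│♖ ♘ ♗ ♕ ♔ · ♘ ♖│1
  ─────────────────
  a b c d e f g h

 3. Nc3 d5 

  a b c d e f g h
  ─────────────────
8│♜ · ♝ ♛ ♚ ♝ · ♜│8
7│♟ ♟ ♟ · ♟ ♟ ♟ ♟│7
6│♞ · · · · · · ♞│6
5│· · · ♟ · · · ·│5
4│· · · · ♙ · · ·│4
3│· · ♘ ♗ · · · ·│3
2│♙ ♙ ♙ ♙ · ♙ ♙ ♙│2
1│♖ · ♗ ♕ ♔ · ♘ ♖│1
  ─────────────────
  a b c d e f g h

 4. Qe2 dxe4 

  a b c d e f g h
  ─────────────────
8│♜ · ♝ ♛ ♚ ♝ · ♜│8
7│♟ ♟ ♟ · ♟ ♟ ♟ ♟│7
6│♞ · · · · · · ♞│6
5│· · · · · · · ·│5
4│· · · · ♟ · · ·│4
3│· · ♘ ♗ · · · ·│3
2│♙ ♙ ♙ ♙ ♕ ♙ ♙ ♙│2
1│♖ · ♗ · ♔ · ♘ ♖│1
  ─────────────────
  a b c d e f g h



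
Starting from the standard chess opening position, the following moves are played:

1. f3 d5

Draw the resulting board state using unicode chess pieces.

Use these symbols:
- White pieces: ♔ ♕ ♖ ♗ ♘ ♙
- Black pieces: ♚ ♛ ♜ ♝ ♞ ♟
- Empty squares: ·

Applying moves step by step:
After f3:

♜ ♞ ♝ ♛ ♚ ♝ ♞ ♜
♟ ♟ ♟ ♟ ♟ ♟ ♟ ♟
· · · · · · · ·
· · · · · · · ·
· · · · · · · ·
· · · · · ♙ · ·
♙ ♙ ♙ ♙ ♙ · ♙ ♙
♖ ♘ ♗ ♕ ♔ ♗ ♘ ♖


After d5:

♜ ♞ ♝ ♛ ♚ ♝ ♞ ♜
♟ ♟ ♟ · ♟ ♟ ♟ ♟
· · · · · · · ·
· · · ♟ · · · ·
· · · · · · · ·
· · · · · ♙ · ·
♙ ♙ ♙ ♙ ♙ · ♙ ♙
♖ ♘ ♗ ♕ ♔ ♗ ♘ ♖



  a b c d e f g h
  ─────────────────
8│♜ ♞ ♝ ♛ ♚ ♝ ♞ ♜│8
7│♟ ♟ ♟ · ♟ ♟ ♟ ♟│7
6│· · · · · · · ·│6
5│· · · ♟ · · · ·│5
4│· · · · · · · ·│4
3│· · · · · ♙ · ·│3
2│♙ ♙ ♙ ♙ ♙ · ♙ ♙│2
1│♖ ♘ ♗ ♕ ♔ ♗ ♘ ♖│1
  ─────────────────
  a b c d e f g h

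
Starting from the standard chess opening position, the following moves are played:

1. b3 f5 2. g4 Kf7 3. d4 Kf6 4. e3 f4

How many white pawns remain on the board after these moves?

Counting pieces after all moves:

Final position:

  a b c d e f g h
  ─────────────────
8│♜ ♞ ♝ ♛ · ♝ ♞ ♜│8
7│♟ ♟ ♟ ♟ ♟ · ♟ ♟│7
6│· · · · · ♚ · ·│6
5│· · · · · · · ·│5
4│· · · ♙ · ♟ ♙ ·│4
3│· ♙ · · ♙ · · ·│3
2│♙ · ♙ · · ♙ · ♙│2
1│♖ ♘ ♗ ♕ ♔ ♗ ♘ ♖│1
  ─────────────────
  a b c d e f g h


8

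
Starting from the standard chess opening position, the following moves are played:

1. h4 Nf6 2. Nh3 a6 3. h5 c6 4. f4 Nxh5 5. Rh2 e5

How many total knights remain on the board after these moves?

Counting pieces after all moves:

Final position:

  a b c d e f g h
  ─────────────────
8│♜ ♞ ♝ ♛ ♚ ♝ · ♜│8
7│· ♟ · ♟ · ♟ ♟ ♟│7
6│♟ · ♟ · · · · ·│6
5│· · · · ♟ · · ♞│5
4│· · · · · ♙ · ·│4
3│· · · · · · · ♘│3
2│♙ ♙ ♙ ♙ ♙ · ♙ ♖│2
1│♖ ♘ ♗ ♕ ♔ ♗ · ·│1
  ─────────────────
  a b c d e f g h


4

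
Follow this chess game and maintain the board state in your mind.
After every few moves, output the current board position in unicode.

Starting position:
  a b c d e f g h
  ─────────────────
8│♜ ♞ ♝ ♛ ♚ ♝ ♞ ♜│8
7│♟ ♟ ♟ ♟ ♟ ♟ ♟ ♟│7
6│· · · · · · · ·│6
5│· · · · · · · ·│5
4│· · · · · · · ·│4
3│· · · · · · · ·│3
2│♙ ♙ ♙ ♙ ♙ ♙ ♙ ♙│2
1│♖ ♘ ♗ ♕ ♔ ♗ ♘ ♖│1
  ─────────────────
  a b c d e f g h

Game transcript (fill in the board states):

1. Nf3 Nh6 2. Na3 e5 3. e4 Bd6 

  a b c d e f g h
  ─────────────────
8│♜ ♞ ♝ ♛ ♚ · · ♜│8
7│♟ ♟ ♟ ♟ · ♟ ♟ ♟│7
6│· · · ♝ · · · ♞│6
5│· · · · ♟ · · ·│5
4│· · · · ♙ · · ·│4
3│♘ · · · · ♘ · ·│3
2│♙ ♙ ♙ ♙ · ♙ ♙ ♙│2
1│♖ · ♗ ♕ ♔ ♗ · ♖│1
  ─────────────────
  a b c d e f g h

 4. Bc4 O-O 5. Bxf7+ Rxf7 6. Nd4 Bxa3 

  a b c d e f g h
  ─────────────────
8│♜ ♞ ♝ ♛ · · ♚ ·│8
7│♟ ♟ ♟ ♟ · ♜ ♟ ♟│7
6│· · · · · · · ♞│6
5│· · · · ♟ · · ·│5
4│· · · ♘ ♙ · · ·│4
3│♝ · · · · · · ·│3
2│♙ ♙ ♙ ♙ · ♙ ♙ ♙│2
1│♖ · ♗ ♕ ♔ · · ♖│1
  ─────────────────
  a b c d e f g h

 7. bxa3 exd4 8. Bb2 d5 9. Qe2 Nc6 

  a b c d e f g h
  ─────────────────
8│♜ · ♝ ♛ · · ♚ ·│8
7│♟ ♟ ♟ · · ♜ ♟ ♟│7
6│· · ♞ · · · · ♞│6
5│· · · ♟ · · · ·│5
4│· · · ♟ ♙ · · ·│4
3│♙ · · · · · · ·│3
2│♙ ♗ ♙ ♙ ♕ ♙ ♙ ♙│2
1│♖ · · · ♔ · · ♖│1
  ─────────────────
  a b c d e f g h

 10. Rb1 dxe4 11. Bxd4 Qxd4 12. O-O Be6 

  a b c d e f g h
  ─────────────────
8│♜ · · · · · ♚ ·│8
7│♟ ♟ ♟ · · ♜ ♟ ♟│7
6│· · ♞ · ♝ · · ♞│6
5│· · · · · · · ·│5
4│· · · ♛ ♟ · · ·│4
3│♙ · · · · · · ·│3
2│♙ · ♙ ♙ ♕ ♙ ♙ ♙│2
1│· ♖ · · · ♖ ♔ ·│1
  ─────────────────
  a b c d e f g h



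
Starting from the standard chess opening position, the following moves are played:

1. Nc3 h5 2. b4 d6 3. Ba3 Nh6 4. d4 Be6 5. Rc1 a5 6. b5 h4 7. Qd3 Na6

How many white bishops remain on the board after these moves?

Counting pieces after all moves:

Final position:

  a b c d e f g h
  ─────────────────
8│♜ · · ♛ ♚ ♝ · ♜│8
7│· ♟ ♟ · ♟ ♟ ♟ ·│7
6│♞ · · ♟ ♝ · · ♞│6
5│♟ ♙ · · · · · ·│5
4│· · · ♙ · · · ♟│4
3│♗ · ♘ ♕ · · · ·│3
2│♙ · ♙ · ♙ ♙ ♙ ♙│2
1│· · ♖ · ♔ ♗ ♘ ♖│1
  ─────────────────
  a b c d e f g h


2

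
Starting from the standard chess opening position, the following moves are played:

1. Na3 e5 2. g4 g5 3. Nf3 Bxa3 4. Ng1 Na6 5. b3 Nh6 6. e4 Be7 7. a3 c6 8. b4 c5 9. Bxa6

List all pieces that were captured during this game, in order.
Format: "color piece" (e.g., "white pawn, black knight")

Tracking captures:
  Bxa3: captured white knight
  Bxa6: captured black knight

white knight, black knight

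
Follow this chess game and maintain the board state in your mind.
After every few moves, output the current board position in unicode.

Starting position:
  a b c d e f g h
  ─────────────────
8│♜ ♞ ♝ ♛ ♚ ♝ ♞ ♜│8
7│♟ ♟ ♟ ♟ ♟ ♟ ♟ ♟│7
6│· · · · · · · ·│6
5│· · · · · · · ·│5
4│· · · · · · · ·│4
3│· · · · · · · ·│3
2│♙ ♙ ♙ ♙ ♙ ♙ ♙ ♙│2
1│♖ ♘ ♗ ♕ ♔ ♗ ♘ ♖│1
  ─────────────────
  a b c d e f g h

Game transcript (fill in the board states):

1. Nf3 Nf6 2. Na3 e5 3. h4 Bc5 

  a b c d e f g h
  ─────────────────
8│♜ ♞ ♝ ♛ ♚ · · ♜│8
7│♟ ♟ ♟ ♟ · ♟ ♟ ♟│7
6│· · · · · ♞ · ·│6
5│· · ♝ · ♟ · · ·│5
4│· · · · · · · ♙│4
3│♘ · · · · ♘ · ·│3
2│♙ ♙ ♙ ♙ ♙ ♙ ♙ ·│2
1│♖ · ♗ ♕ ♔ ♗ · ♖│1
  ─────────────────
  a b c d e f g h

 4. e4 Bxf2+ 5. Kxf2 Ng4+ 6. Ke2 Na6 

  a b c d e f g h
  ─────────────────
8│♜ · ♝ ♛ ♚ · · ♜│8
7│♟ ♟ ♟ ♟ · ♟ ♟ ♟│7
6│♞ · · · · · · ·│6
5│· · · · ♟ · · ·│5
4│· · · · ♙ · ♞ ♙│4
3│♘ · · · · ♘ · ·│3
2│♙ ♙ ♙ ♙ ♔ · ♙ ·│2
1│♖ · ♗ ♕ · ♗ · ♖│1
  ─────────────────
  a b c d e f g h

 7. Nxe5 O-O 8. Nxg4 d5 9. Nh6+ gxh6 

  a b c d e f g h
  ─────────────────
8│♜ · ♝ ♛ · ♜ ♚ ·│8
7│♟ ♟ ♟ · · ♟ · ♟│7
6│♞ · · · · · · ♟│6
5│· · · ♟ · · · ·│5
4│· · · · ♙ · · ♙│4
3│♘ · · · · · · ·│3
2│♙ ♙ ♙ ♙ ♔ · ♙ ·│2
1│♖ · ♗ ♕ · ♗ · ♖│1
  ─────────────────
  a b c d e f g h

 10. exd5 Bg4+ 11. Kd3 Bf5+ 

  a b c d e f g h
  ─────────────────
8│♜ · · ♛ · ♜ ♚ ·│8
7│♟ ♟ ♟ · · ♟ · ♟│7
6│♞ · · · · · · ♟│6
5│· · · ♙ · ♝ · ·│5
4│· · · · · · · ♙│4
3│♘ · · ♔ · · · ·│3
2│♙ ♙ ♙ ♙ · · ♙ ·│2
1│♖ · ♗ ♕ · ♗ · ♖│1
  ─────────────────
  a b c d e f g h


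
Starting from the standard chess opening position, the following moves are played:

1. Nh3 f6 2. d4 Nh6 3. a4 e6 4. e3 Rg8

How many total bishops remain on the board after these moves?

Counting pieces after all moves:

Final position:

  a b c d e f g h
  ─────────────────
8│♜ ♞ ♝ ♛ ♚ ♝ ♜ ·│8
7│♟ ♟ ♟ ♟ · · ♟ ♟│7
6│· · · · ♟ ♟ · ♞│6
5│· · · · · · · ·│5
4│♙ · · ♙ · · · ·│4
3│· · · · ♙ · · ♘│3
2│· ♙ ♙ · · ♙ ♙ ♙│2
1│♖ ♘ ♗ ♕ ♔ ♗ · ♖│1
  ─────────────────
  a b c d e f g h


4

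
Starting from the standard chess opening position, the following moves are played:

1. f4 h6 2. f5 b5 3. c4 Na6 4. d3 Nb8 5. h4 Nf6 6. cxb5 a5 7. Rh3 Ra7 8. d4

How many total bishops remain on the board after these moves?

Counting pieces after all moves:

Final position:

  a b c d e f g h
  ─────────────────
8│· ♞ ♝ ♛ ♚ ♝ · ♜│8
7│♜ · ♟ ♟ ♟ ♟ ♟ ·│7
6│· · · · · ♞ · ♟│6
5│♟ ♙ · · · ♙ · ·│5
4│· · · ♙ · · · ♙│4
3│· · · · · · · ♖│3
2│♙ ♙ · · ♙ · ♙ ·│2
1│♖ ♘ ♗ ♕ ♔ ♗ ♘ ·│1
  ─────────────────
  a b c d e f g h


4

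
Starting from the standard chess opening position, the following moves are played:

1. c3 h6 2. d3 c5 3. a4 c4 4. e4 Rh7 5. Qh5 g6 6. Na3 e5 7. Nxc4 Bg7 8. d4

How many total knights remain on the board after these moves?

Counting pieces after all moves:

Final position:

  a b c d e f g h
  ─────────────────
8│♜ ♞ ♝ ♛ ♚ · ♞ ·│8
7│♟ ♟ · ♟ · ♟ ♝ ♜│7
6│· · · · · · ♟ ♟│6
5│· · · · ♟ · · ♕│5
4│♙ · ♘ ♙ ♙ · · ·│4
3│· · ♙ · · · · ·│3
2│· ♙ · · · ♙ ♙ ♙│2
1│♖ · ♗ · ♔ ♗ ♘ ♖│1
  ─────────────────
  a b c d e f g h


4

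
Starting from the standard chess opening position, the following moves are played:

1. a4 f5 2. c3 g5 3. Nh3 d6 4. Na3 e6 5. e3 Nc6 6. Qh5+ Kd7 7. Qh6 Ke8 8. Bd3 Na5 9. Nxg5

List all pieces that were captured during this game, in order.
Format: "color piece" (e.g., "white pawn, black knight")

Tracking captures:
  Nxg5: captured black pawn

black pawn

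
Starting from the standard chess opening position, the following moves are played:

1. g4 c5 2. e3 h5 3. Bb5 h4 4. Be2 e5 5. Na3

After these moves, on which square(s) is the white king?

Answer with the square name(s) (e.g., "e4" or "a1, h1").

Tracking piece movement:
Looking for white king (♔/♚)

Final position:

  a b c d e f g h
  ─────────────────
8│♜ ♞ ♝ ♛ ♚ ♝ ♞ ♜│8
7│♟ ♟ · ♟ · ♟ ♟ ·│7
6│· · · · · · · ·│6
5│· · ♟ · ♟ · · ·│5
4│· · · · · · ♙ ♟│4
3│♘ · · · ♙ · · ·│3
2│♙ ♙ ♙ ♙ ♗ ♙ · ♙│2
1│♖ · ♗ ♕ ♔ · ♘ ♖│1
  ─────────────────
  a b c d e f g h


e1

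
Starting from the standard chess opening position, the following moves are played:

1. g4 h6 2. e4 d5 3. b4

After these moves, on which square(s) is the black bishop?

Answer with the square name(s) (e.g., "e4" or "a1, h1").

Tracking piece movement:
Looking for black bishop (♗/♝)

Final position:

  a b c d e f g h
  ─────────────────
8│♜ ♞ ♝ ♛ ♚ ♝ ♞ ♜│8
7│♟ ♟ ♟ · ♟ ♟ ♟ ·│7
6│· · · · · · · ♟│6
5│· · · ♟ · · · ·│5
4│· ♙ · · ♙ · ♙ ·│4
3│· · · · · · · ·│3
2│♙ · ♙ ♙ · ♙ · ♙│2
1│♖ ♘ ♗ ♕ ♔ ♗ ♘ ♖│1
  ─────────────────
  a b c d e f g h


c8, f8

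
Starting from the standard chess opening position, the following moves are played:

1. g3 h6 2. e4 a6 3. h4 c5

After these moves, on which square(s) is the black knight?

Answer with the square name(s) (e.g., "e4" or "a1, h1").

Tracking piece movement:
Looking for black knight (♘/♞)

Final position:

  a b c d e f g h
  ─────────────────
8│♜ ♞ ♝ ♛ ♚ ♝ ♞ ♜│8
7│· ♟ · ♟ ♟ ♟ ♟ ·│7
6│♟ · · · · · · ♟│6
5│· · ♟ · · · · ·│5
4│· · · · ♙ · · ♙│4
3│· · · · · · ♙ ·│3
2│♙ ♙ ♙ ♙ · ♙ · ·│2
1│♖ ♘ ♗ ♕ ♔ ♗ ♘ ♖│1
  ─────────────────
  a b c d e f g h


b8, g8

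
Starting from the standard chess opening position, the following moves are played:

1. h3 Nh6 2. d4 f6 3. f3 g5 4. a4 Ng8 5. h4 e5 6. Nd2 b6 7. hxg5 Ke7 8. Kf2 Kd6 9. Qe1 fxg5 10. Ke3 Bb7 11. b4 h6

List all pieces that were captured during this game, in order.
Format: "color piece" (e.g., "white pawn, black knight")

Tracking captures:
  hxg5: captured black pawn
  fxg5: captured white pawn

black pawn, white pawn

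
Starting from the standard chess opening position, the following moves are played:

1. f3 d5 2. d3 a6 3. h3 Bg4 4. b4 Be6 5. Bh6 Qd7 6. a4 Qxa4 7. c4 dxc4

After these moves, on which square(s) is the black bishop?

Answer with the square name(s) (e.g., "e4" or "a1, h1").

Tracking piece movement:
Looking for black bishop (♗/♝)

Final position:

  a b c d e f g h
  ─────────────────
8│♜ ♞ · · ♚ ♝ ♞ ♜│8
7│· ♟ ♟ · ♟ ♟ ♟ ♟│7
6│♟ · · · ♝ · · ♗│6
5│· · · · · · · ·│5
4│♛ ♙ ♟ · · · · ·│4
3│· · · ♙ · ♙ · ♙│3
2│· · · · ♙ · ♙ ·│2
1│♖ ♘ · ♕ ♔ ♗ ♘ ♖│1
  ─────────────────
  a b c d e f g h


e6, f8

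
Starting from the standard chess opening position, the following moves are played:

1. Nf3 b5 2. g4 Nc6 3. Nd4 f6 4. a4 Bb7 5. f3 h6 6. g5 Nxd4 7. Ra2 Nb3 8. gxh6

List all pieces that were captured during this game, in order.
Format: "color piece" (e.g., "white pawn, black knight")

Tracking captures:
  Nxd4: captured white knight
  gxh6: captured black pawn

white knight, black pawn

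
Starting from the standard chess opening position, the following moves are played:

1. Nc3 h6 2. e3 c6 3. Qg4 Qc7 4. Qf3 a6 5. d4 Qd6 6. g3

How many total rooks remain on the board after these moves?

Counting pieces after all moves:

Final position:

  a b c d e f g h
  ─────────────────
8│♜ ♞ ♝ · ♚ ♝ ♞ ♜│8
7│· ♟ · ♟ ♟ ♟ ♟ ·│7
6│♟ · ♟ ♛ · · · ♟│6
5│· · · · · · · ·│5
4│· · · ♙ · · · ·│4
3│· · ♘ · ♙ ♕ ♙ ·│3
2│♙ ♙ ♙ · · ♙ · ♙│2
1│♖ · ♗ · ♔ ♗ ♘ ♖│1
  ─────────────────
  a b c d e f g h


4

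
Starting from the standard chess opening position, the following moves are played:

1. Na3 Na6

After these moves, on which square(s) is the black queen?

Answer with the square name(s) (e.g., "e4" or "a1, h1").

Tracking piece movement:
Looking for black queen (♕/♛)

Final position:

  a b c d e f g h
  ─────────────────
8│♜ · ♝ ♛ ♚ ♝ ♞ ♜│8
7│♟ ♟ ♟ ♟ ♟ ♟ ♟ ♟│7
6│♞ · · · · · · ·│6
5│· · · · · · · ·│5
4│· · · · · · · ·│4
3│♘ · · · · · · ·│3
2│♙ ♙ ♙ ♙ ♙ ♙ ♙ ♙│2
1│♖ · ♗ ♕ ♔ ♗ ♘ ♖│1
  ─────────────────
  a b c d e f g h


d8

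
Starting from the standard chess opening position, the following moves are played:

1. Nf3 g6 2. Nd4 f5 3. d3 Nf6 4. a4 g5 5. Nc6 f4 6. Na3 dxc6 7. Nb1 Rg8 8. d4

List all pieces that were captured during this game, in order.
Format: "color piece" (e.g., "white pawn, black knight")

Tracking captures:
  dxc6: captured white knight

white knight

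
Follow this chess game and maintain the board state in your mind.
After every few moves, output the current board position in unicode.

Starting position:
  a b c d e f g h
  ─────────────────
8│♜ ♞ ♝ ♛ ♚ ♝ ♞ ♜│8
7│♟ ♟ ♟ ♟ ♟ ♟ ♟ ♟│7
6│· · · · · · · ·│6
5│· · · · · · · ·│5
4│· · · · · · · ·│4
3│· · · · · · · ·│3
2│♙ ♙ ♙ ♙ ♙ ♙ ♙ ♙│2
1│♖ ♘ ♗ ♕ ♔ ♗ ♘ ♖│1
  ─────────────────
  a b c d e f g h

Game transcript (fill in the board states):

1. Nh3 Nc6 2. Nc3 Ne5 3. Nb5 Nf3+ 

  a b c d e f g h
  ─────────────────
8│♜ · ♝ ♛ ♚ ♝ ♞ ♜│8
7│♟ ♟ ♟ ♟ ♟ ♟ ♟ ♟│7
6│· · · · · · · ·│6
5│· ♘ · · · · · ·│5
4│· · · · · · · ·│4
3│· · · · · ♞ · ♘│3
2│♙ ♙ ♙ ♙ ♙ ♙ ♙ ♙│2
1│♖ · ♗ ♕ ♔ ♗ · ♖│1
  ─────────────────
  a b c d e f g h

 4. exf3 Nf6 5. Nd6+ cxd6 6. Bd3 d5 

  a b c d e f g h
  ─────────────────
8│♜ · ♝ ♛ ♚ ♝ · ♜│8
7│♟ ♟ · ♟ ♟ ♟ ♟ ♟│7
6│· · · · · ♞ · ·│6
5│· · · ♟ · · · ·│5
4│· · · · · · · ·│4
3│· · · ♗ · ♙ · ♘│3
2│♙ ♙ ♙ ♙ · ♙ ♙ ♙│2
1│♖ · ♗ ♕ ♔ · · ♖│1
  ─────────────────
  a b c d e f g h

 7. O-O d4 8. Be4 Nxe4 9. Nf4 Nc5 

  a b c d e f g h
  ─────────────────
8│♜ · ♝ ♛ ♚ ♝ · ♜│8
7│♟ ♟ · ♟ ♟ ♟ ♟ ♟│7
6│· · · · · · · ·│6
5│· · ♞ · · · · ·│5
4│· · · ♟ · ♘ · ·│4
3│· · · · · ♙ · ·│3
2│♙ ♙ ♙ ♙ · ♙ ♙ ♙│2
1│♖ · ♗ ♕ · ♖ ♔ ·│1
  ─────────────────
  a b c d e f g h

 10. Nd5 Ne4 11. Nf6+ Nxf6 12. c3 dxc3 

  a b c d e f g h
  ─────────────────
8│♜ · ♝ ♛ ♚ ♝ · ♜│8
7│♟ ♟ · ♟ ♟ ♟ ♟ ♟│7
6│· · · · · ♞ · ·│6
5│· · · · · · · ·│5
4│· · · · · · · ·│4
3│· · ♟ · · ♙ · ·│3
2│♙ ♙ · ♙ · ♙ ♙ ♙│2
1│♖ · ♗ ♕ · ♖ ♔ ·│1
  ─────────────────
  a b c d e f g h

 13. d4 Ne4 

  a b c d e f g h
  ─────────────────
8│♜ · ♝ ♛ ♚ ♝ · ♜│8
7│♟ ♟ · ♟ ♟ ♟ ♟ ♟│7
6│· · · · · · · ·│6
5│· · · · · · · ·│5
4│· · · ♙ ♞ · · ·│4
3│· · ♟ · · ♙ · ·│3
2│♙ ♙ · · · ♙ ♙ ♙│2
1│♖ · ♗ ♕ · ♖ ♔ ·│1
  ─────────────────
  a b c d e f g h


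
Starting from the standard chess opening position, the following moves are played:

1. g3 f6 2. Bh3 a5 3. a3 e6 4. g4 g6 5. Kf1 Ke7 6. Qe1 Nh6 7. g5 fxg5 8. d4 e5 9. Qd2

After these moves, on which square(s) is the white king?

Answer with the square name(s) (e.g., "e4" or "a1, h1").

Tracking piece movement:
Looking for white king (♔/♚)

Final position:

  a b c d e f g h
  ─────────────────
8│♜ ♞ ♝ ♛ · ♝ · ♜│8
7│· ♟ ♟ ♟ ♚ · · ♟│7
6│· · · · · · ♟ ♞│6
5│♟ · · · ♟ · ♟ ·│5
4│· · · ♙ · · · ·│4
3│♙ · · · · · · ♗│3
2│· ♙ ♙ ♕ ♙ ♙ · ♙│2
1│♖ ♘ ♗ · · ♔ ♘ ♖│1
  ─────────────────
  a b c d e f g h


f1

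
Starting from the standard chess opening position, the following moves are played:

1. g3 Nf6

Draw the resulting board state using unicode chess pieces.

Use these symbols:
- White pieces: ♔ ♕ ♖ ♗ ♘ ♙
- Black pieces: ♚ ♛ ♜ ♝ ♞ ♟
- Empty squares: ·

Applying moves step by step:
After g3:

♜ ♞ ♝ ♛ ♚ ♝ ♞ ♜
♟ ♟ ♟ ♟ ♟ ♟ ♟ ♟
· · · · · · · ·
· · · · · · · ·
· · · · · · · ·
· · · · · · ♙ ·
♙ ♙ ♙ ♙ ♙ ♙ · ♙
♖ ♘ ♗ ♕ ♔ ♗ ♘ ♖


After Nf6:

♜ ♞ ♝ ♛ ♚ ♝ · ♜
♟ ♟ ♟ ♟ ♟ ♟ ♟ ♟
· · · · · ♞ · ·
· · · · · · · ·
· · · · · · · ·
· · · · · · ♙ ·
♙ ♙ ♙ ♙ ♙ ♙ · ♙
♖ ♘ ♗ ♕ ♔ ♗ ♘ ♖



  a b c d e f g h
  ─────────────────
8│♜ ♞ ♝ ♛ ♚ ♝ · ♜│8
7│♟ ♟ ♟ ♟ ♟ ♟ ♟ ♟│7
6│· · · · · ♞ · ·│6
5│· · · · · · · ·│5
4│· · · · · · · ·│4
3│· · · · · · ♙ ·│3
2│♙ ♙ ♙ ♙ ♙ ♙ · ♙│2
1│♖ ♘ ♗ ♕ ♔ ♗ ♘ ♖│1
  ─────────────────
  a b c d e f g h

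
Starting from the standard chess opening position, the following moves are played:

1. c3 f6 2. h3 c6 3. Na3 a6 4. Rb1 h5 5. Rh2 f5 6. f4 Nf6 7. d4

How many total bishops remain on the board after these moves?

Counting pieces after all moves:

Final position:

  a b c d e f g h
  ─────────────────
8│♜ ♞ ♝ ♛ ♚ ♝ · ♜│8
7│· ♟ · ♟ ♟ · ♟ ·│7
6│♟ · ♟ · · ♞ · ·│6
5│· · · · · ♟ · ♟│5
4│· · · ♙ · ♙ · ·│4
3│♘ · ♙ · · · · ♙│3
2│♙ ♙ · · ♙ · ♙ ♖│2
1│· ♖ ♗ ♕ ♔ ♗ ♘ ·│1
  ─────────────────
  a b c d e f g h


4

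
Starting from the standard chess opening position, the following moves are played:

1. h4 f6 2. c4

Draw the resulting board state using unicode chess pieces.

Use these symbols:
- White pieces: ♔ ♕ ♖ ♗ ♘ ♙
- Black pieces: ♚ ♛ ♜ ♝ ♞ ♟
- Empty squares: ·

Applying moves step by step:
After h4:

♜ ♞ ♝ ♛ ♚ ♝ ♞ ♜
♟ ♟ ♟ ♟ ♟ ♟ ♟ ♟
· · · · · · · ·
· · · · · · · ·
· · · · · · · ♙
· · · · · · · ·
♙ ♙ ♙ ♙ ♙ ♙ ♙ ·
♖ ♘ ♗ ♕ ♔ ♗ ♘ ♖


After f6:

♜ ♞ ♝ ♛ ♚ ♝ ♞ ♜
♟ ♟ ♟ ♟ ♟ · ♟ ♟
· · · · · ♟ · ·
· · · · · · · ·
· · · · · · · ♙
· · · · · · · ·
♙ ♙ ♙ ♙ ♙ ♙ ♙ ·
♖ ♘ ♗ ♕ ♔ ♗ ♘ ♖


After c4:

♜ ♞ ♝ ♛ ♚ ♝ ♞ ♜
♟ ♟ ♟ ♟ ♟ · ♟ ♟
· · · · · ♟ · ·
· · · · · · · ·
· · ♙ · · · · ♙
· · · · · · · ·
♙ ♙ · ♙ ♙ ♙ ♙ ·
♖ ♘ ♗ ♕ ♔ ♗ ♘ ♖



  a b c d e f g h
  ─────────────────
8│♜ ♞ ♝ ♛ ♚ ♝ ♞ ♜│8
7│♟ ♟ ♟ ♟ ♟ · ♟ ♟│7
6│· · · · · ♟ · ·│6
5│· · · · · · · ·│5
4│· · ♙ · · · · ♙│4
3│· · · · · · · ·│3
2│♙ ♙ · ♙ ♙ ♙ ♙ ·│2
1│♖ ♘ ♗ ♕ ♔ ♗ ♘ ♖│1
  ─────────────────
  a b c d e f g h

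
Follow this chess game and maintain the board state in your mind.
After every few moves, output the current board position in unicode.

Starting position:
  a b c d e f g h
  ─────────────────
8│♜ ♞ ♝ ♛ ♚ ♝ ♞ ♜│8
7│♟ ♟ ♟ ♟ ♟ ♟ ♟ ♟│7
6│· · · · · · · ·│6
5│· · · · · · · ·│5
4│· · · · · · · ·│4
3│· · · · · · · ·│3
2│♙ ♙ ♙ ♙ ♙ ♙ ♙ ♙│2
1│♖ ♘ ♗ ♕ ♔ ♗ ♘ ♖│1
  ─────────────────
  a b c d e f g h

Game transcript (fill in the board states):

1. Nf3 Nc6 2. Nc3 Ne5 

  a b c d e f g h
  ─────────────────
8│♜ · ♝ ♛ ♚ ♝ ♞ ♜│8
7│♟ ♟ ♟ ♟ ♟ ♟ ♟ ♟│7
6│· · · · · · · ·│6
5│· · · · ♞ · · ·│5
4│· · · · · · · ·│4
3│· · ♘ · · ♘ · ·│3
2│♙ ♙ ♙ ♙ ♙ ♙ ♙ ♙│2
1│♖ · ♗ ♕ ♔ ♗ · ♖│1
  ─────────────────
  a b c d e f g h

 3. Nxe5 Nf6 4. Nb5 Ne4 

  a b c d e f g h
  ─────────────────
8│♜ · ♝ ♛ ♚ ♝ · ♜│8
7│♟ ♟ ♟ ♟ ♟ ♟ ♟ ♟│7
6│· · · · · · · ·│6
5│· ♘ · · ♘ · · ·│5
4│· · · · ♞ · · ·│4
3│· · · · · · · ·│3
2│♙ ♙ ♙ ♙ ♙ ♙ ♙ ♙│2
1│♖ · ♗ ♕ ♔ ♗ · ♖│1
  ─────────────────
  a b c d e f g h

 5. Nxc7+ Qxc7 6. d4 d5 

  a b c d e f g h
  ─────────────────
8│♜ · ♝ · ♚ ♝ · ♜│8
7│♟ ♟ ♛ · ♟ ♟ ♟ ♟│7
6│· · · · · · · ·│6
5│· · · ♟ ♘ · · ·│5
4│· · · ♙ ♞ · · ·│4
3│· · · · · · · ·│3
2│♙ ♙ ♙ · ♙ ♙ ♙ ♙│2
1│♖ · ♗ ♕ ♔ ♗ · ♖│1
  ─────────────────
  a b c d e f g h

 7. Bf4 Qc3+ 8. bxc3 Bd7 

  a b c d e f g h
  ─────────────────
8│♜ · · · ♚ ♝ · ♜│8
7│♟ ♟ · ♝ ♟ ♟ ♟ ♟│7
6│· · · · · · · ·│6
5│· · · ♟ ♘ · · ·│5
4│· · · ♙ ♞ ♗ · ·│4
3│· · ♙ · · · · ·│3
2│♙ · ♙ · ♙ ♙ ♙ ♙│2
1│♖ · · ♕ ♔ ♗ · ♖│1
  ─────────────────
  a b c d e f g h

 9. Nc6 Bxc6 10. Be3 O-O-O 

  a b c d e f g h
  ─────────────────
8│· · ♚ ♜ · ♝ · ♜│8
7│♟ ♟ · · ♟ ♟ ♟ ♟│7
6│· · ♝ · · · · ·│6
5│· · · ♟ · · · ·│5
4│· · · ♙ ♞ · · ·│4
3│· · ♙ · ♗ · · ·│3
2│♙ · ♙ · ♙ ♙ ♙ ♙│2
1│♖ · · ♕ ♔ ♗ · ♖│1
  ─────────────────
  a b c d e f g h



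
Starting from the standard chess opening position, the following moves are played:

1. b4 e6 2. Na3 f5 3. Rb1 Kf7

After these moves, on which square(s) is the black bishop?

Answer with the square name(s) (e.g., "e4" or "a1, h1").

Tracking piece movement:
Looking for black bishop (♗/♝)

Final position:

  a b c d e f g h
  ─────────────────
8│♜ ♞ ♝ ♛ · ♝ ♞ ♜│8
7│♟ ♟ ♟ ♟ · ♚ ♟ ♟│7
6│· · · · ♟ · · ·│6
5│· · · · · ♟ · ·│5
4│· ♙ · · · · · ·│4
3│♘ · · · · · · ·│3
2│♙ · ♙ ♙ ♙ ♙ ♙ ♙│2
1│· ♖ ♗ ♕ ♔ ♗ ♘ ♖│1
  ─────────────────
  a b c d e f g h


c8, f8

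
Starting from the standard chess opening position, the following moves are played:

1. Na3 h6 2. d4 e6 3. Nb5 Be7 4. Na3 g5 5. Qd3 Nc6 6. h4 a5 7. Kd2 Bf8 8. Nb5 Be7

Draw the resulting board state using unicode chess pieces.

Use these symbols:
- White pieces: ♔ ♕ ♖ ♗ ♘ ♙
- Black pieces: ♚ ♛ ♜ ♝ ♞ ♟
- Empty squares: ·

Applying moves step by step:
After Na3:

♜ ♞ ♝ ♛ ♚ ♝ ♞ ♜
♟ ♟ ♟ ♟ ♟ ♟ ♟ ♟
· · · · · · · ·
· · · · · · · ·
· · · · · · · ·
♘ · · · · · · ·
♙ ♙ ♙ ♙ ♙ ♙ ♙ ♙
♖ · ♗ ♕ ♔ ♗ ♘ ♖


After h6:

♜ ♞ ♝ ♛ ♚ ♝ ♞ ♜
♟ ♟ ♟ ♟ ♟ ♟ ♟ ·
· · · · · · · ♟
· · · · · · · ·
· · · · · · · ·
♘ · · · · · · ·
♙ ♙ ♙ ♙ ♙ ♙ ♙ ♙
♖ · ♗ ♕ ♔ ♗ ♘ ♖


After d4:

♜ ♞ ♝ ♛ ♚ ♝ ♞ ♜
♟ ♟ ♟ ♟ ♟ ♟ ♟ ·
· · · · · · · ♟
· · · · · · · ·
· · · ♙ · · · ·
♘ · · · · · · ·
♙ ♙ ♙ · ♙ ♙ ♙ ♙
♖ · ♗ ♕ ♔ ♗ ♘ ♖


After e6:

♜ ♞ ♝ ♛ ♚ ♝ ♞ ♜
♟ ♟ ♟ ♟ · ♟ ♟ ·
· · · · ♟ · · ♟
· · · · · · · ·
· · · ♙ · · · ·
♘ · · · · · · ·
♙ ♙ ♙ · ♙ ♙ ♙ ♙
♖ · ♗ ♕ ♔ ♗ ♘ ♖


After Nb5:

♜ ♞ ♝ ♛ ♚ ♝ ♞ ♜
♟ ♟ ♟ ♟ · ♟ ♟ ·
· · · · ♟ · · ♟
· ♘ · · · · · ·
· · · ♙ · · · ·
· · · · · · · ·
♙ ♙ ♙ · ♙ ♙ ♙ ♙
♖ · ♗ ♕ ♔ ♗ ♘ ♖


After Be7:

♜ ♞ ♝ ♛ ♚ · ♞ ♜
♟ ♟ ♟ ♟ ♝ ♟ ♟ ·
· · · · ♟ · · ♟
· ♘ · · · · · ·
· · · ♙ · · · ·
· · · · · · · ·
♙ ♙ ♙ · ♙ ♙ ♙ ♙
♖ · ♗ ♕ ♔ ♗ ♘ ♖


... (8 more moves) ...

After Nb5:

♜ · ♝ ♛ ♚ ♝ ♞ ♜
· ♟ ♟ ♟ · ♟ · ·
· · ♞ · ♟ · · ♟
♟ ♘ · · · · ♟ ·
· · · ♙ · · · ♙
· · · ♕ · · · ·
♙ ♙ ♙ ♔ ♙ ♙ ♙ ·
♖ · ♗ · · ♗ ♘ ♖


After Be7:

♜ · ♝ ♛ ♚ · ♞ ♜
· ♟ ♟ ♟ ♝ ♟ · ·
· · ♞ · ♟ · · ♟
♟ ♘ · · · · ♟ ·
· · · ♙ · · · ♙
· · · ♕ · · · ·
♙ ♙ ♙ ♔ ♙ ♙ ♙ ·
♖ · ♗ · · ♗ ♘ ♖



  a b c d e f g h
  ─────────────────
8│♜ · ♝ ♛ ♚ · ♞ ♜│8
7│· ♟ ♟ ♟ ♝ ♟ · ·│7
6│· · ♞ · ♟ · · ♟│6
5│♟ ♘ · · · · ♟ ·│5
4│· · · ♙ · · · ♙│4
3│· · · ♕ · · · ·│3
2│♙ ♙ ♙ ♔ ♙ ♙ ♙ ·│2
1│♖ · ♗ · · ♗ ♘ ♖│1
  ─────────────────
  a b c d e f g h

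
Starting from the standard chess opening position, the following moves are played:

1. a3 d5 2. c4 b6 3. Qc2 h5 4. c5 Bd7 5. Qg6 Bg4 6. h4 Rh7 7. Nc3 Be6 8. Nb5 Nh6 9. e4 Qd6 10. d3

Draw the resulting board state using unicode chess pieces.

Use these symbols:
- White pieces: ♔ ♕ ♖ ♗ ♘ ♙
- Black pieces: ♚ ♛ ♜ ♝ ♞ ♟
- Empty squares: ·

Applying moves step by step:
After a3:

♜ ♞ ♝ ♛ ♚ ♝ ♞ ♜
♟ ♟ ♟ ♟ ♟ ♟ ♟ ♟
· · · · · · · ·
· · · · · · · ·
· · · · · · · ·
♙ · · · · · · ·
· ♙ ♙ ♙ ♙ ♙ ♙ ♙
♖ ♘ ♗ ♕ ♔ ♗ ♘ ♖


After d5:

♜ ♞ ♝ ♛ ♚ ♝ ♞ ♜
♟ ♟ ♟ · ♟ ♟ ♟ ♟
· · · · · · · ·
· · · ♟ · · · ·
· · · · · · · ·
♙ · · · · · · ·
· ♙ ♙ ♙ ♙ ♙ ♙ ♙
♖ ♘ ♗ ♕ ♔ ♗ ♘ ♖


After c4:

♜ ♞ ♝ ♛ ♚ ♝ ♞ ♜
♟ ♟ ♟ · ♟ ♟ ♟ ♟
· · · · · · · ·
· · · ♟ · · · ·
· · ♙ · · · · ·
♙ · · · · · · ·
· ♙ · ♙ ♙ ♙ ♙ ♙
♖ ♘ ♗ ♕ ♔ ♗ ♘ ♖


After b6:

♜ ♞ ♝ ♛ ♚ ♝ ♞ ♜
♟ · ♟ · ♟ ♟ ♟ ♟
· ♟ · · · · · ·
· · · ♟ · · · ·
· · ♙ · · · · ·
♙ · · · · · · ·
· ♙ · ♙ ♙ ♙ ♙ ♙
♖ ♘ ♗ ♕ ♔ ♗ ♘ ♖


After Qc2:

♜ ♞ ♝ ♛ ♚ ♝ ♞ ♜
♟ · ♟ · ♟ ♟ ♟ ♟
· ♟ · · · · · ·
· · · ♟ · · · ·
· · ♙ · · · · ·
♙ · · · · · · ·
· ♙ ♕ ♙ ♙ ♙ ♙ ♙
♖ ♘ ♗ · ♔ ♗ ♘ ♖


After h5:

♜ ♞ ♝ ♛ ♚ ♝ ♞ ♜
♟ · ♟ · ♟ ♟ ♟ ·
· ♟ · · · · · ·
· · · ♟ · · · ♟
· · ♙ · · · · ·
♙ · · · · · · ·
· ♙ ♕ ♙ ♙ ♙ ♙ ♙
♖ ♘ ♗ · ♔ ♗ ♘ ♖


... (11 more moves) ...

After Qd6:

♜ ♞ · · ♚ ♝ · ·
♟ · ♟ · ♟ ♟ ♟ ♜
· ♟ · ♛ ♝ · ♕ ♞
· ♘ ♙ ♟ · · · ♟
· · · · ♙ · · ♙
♙ · · · · · · ·
· ♙ · ♙ · ♙ ♙ ·
♖ · ♗ · ♔ ♗ ♘ ♖


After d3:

♜ ♞ · · ♚ ♝ · ·
♟ · ♟ · ♟ ♟ ♟ ♜
· ♟ · ♛ ♝ · ♕ ♞
· ♘ ♙ ♟ · · · ♟
· · · · ♙ · · ♙
♙ · · ♙ · · · ·
· ♙ · · · ♙ ♙ ·
♖ · ♗ · ♔ ♗ ♘ ♖



  a b c d e f g h
  ─────────────────
8│♜ ♞ · · ♚ ♝ · ·│8
7│♟ · ♟ · ♟ ♟ ♟ ♜│7
6│· ♟ · ♛ ♝ · ♕ ♞│6
5│· ♘ ♙ ♟ · · · ♟│5
4│· · · · ♙ · · ♙│4
3│♙ · · ♙ · · · ·│3
2│· ♙ · · · ♙ ♙ ·│2
1│♖ · ♗ · ♔ ♗ ♘ ♖│1
  ─────────────────
  a b c d e f g h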